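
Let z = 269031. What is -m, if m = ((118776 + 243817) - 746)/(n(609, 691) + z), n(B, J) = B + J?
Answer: -361847/270331 ≈ -1.3385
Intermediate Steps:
m = 361847/270331 (m = ((118776 + 243817) - 746)/((609 + 691) + 269031) = (362593 - 746)/(1300 + 269031) = 361847/270331 ≈ 1.3385)
-m = -1*361847/270331 = -361847/270331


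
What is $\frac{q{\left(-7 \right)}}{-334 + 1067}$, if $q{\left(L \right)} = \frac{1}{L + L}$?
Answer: $- \frac{1}{10262} \approx -9.7447 \cdot 10^{-5}$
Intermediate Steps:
$q{\left(L \right)} = \frac{1}{2 L}$
$\frac{q{\left(-7 \right)}}{-334 + 1067} = \frac{\frac{1}{2} \frac{1}{-7}}{-334 + 1067} = \frac{\frac{1}{2} \left(- \frac{1}{7}\right)}{733} = \frac{1}{733} \left(- \frac{1}{14}\right) = - \frac{1}{10262}$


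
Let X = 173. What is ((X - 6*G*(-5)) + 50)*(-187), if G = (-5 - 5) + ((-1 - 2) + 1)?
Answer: 25619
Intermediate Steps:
G = -12 (G = -10 + (-3 + 1) = -10 - 2 = -12)
((X - 6*G*(-5)) + 50)*(-187) = ((173 - 6*(-12)*(-5)) + 50)*(-187) = ((173 + 72*(-5)) + 50)*(-187) = ((173 - 360) + 50)*(-187) = (-187 + 50)*(-187) = -137*(-187) = 25619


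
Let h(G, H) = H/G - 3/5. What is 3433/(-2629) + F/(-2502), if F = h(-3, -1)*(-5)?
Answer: -12889307/9866637 ≈ -1.3064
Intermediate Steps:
h(G, H) = -⅗ + H/G (h(G, H) = H/G - 3*⅕ = H/G - ⅗ = -⅗ + H/G)
F = 4/3 (F = (-⅗ - 1/(-3))*(-5) = (-⅗ - 1*(-⅓))*(-5) = (-⅗ + ⅓)*(-5) = -4/15*(-5) = 4/3 ≈ 1.3333)
3433/(-2629) + F/(-2502) = 3433/(-2629) + (4/3)/(-2502) = 3433*(-1/2629) + (4/3)*(-1/2502) = -3433/2629 - 2/3753 = -12889307/9866637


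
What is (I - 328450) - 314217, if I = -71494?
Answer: -714161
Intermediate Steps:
(I - 328450) - 314217 = (-71494 - 328450) - 314217 = -399944 - 314217 = -714161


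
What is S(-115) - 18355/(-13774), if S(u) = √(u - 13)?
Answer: 18355/13774 + 8*I*√2 ≈ 1.3326 + 11.314*I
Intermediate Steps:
S(u) = √(-13 + u)
S(-115) - 18355/(-13774) = √(-13 - 115) - 18355/(-13774) = √(-128) - 18355*(-1/13774) = 8*I*√2 + 18355/13774 = 18355/13774 + 8*I*√2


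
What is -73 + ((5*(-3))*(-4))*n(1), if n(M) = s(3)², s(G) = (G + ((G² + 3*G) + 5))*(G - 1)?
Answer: 162167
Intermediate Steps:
s(G) = (-1 + G)*(5 + G² + 4*G) (s(G) = (G + (5 + G² + 3*G))*(-1 + G) = (5 + G² + 4*G)*(-1 + G) = (-1 + G)*(5 + G² + 4*G))
n(M) = 2704 (n(M) = (-5 + 3 + 3³ + 3*3²)² = (-5 + 3 + 27 + 3*9)² = (-5 + 3 + 27 + 27)² = 52² = 2704)
-73 + ((5*(-3))*(-4))*n(1) = -73 + ((5*(-3))*(-4))*2704 = -73 - 15*(-4)*2704 = -73 + 60*2704 = -73 + 162240 = 162167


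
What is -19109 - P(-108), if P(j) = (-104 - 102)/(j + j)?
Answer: -2063875/108 ≈ -19110.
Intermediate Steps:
P(j) = -103/j (P(j) = -206*1/(2*j) = -103/j)
-19109 - P(-108) = -19109 - (-103)/(-108) = -19109 - (-103)*(-1)/108 = -19109 - 1*103/108 = -19109 - 103/108 = -2063875/108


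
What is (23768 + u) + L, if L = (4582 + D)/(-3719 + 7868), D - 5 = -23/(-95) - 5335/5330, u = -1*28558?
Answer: -2012146163057/420169230 ≈ -4788.9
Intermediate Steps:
u = -28558
D = 429503/101270 (D = 5 + (-23/(-95) - 5335/5330) = 5 + (-23*(-1/95) - 5335*1/5330) = 5 + (23/95 - 1067/1066) = 5 - 76847/101270 = 429503/101270 ≈ 4.2412)
L = 464448643/420169230 (L = (4582 + 429503/101270)/(-3719 + 7868) = (464448643/101270)/4149 = (464448643/101270)*(1/4149) = 464448643/420169230 ≈ 1.1054)
(23768 + u) + L = (23768 - 28558) + 464448643/420169230 = -4790 + 464448643/420169230 = -2012146163057/420169230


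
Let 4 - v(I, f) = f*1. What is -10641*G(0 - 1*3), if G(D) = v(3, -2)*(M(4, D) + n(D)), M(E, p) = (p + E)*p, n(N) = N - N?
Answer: 191538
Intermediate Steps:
v(I, f) = 4 - f
n(N) = 0
M(E, p) = p*(E + p) (M(E, p) = (E + p)*p = p*(E + p))
G(D) = 6*D*(4 + D) (G(D) = (4 - 1*(-2))*(D*(4 + D) + 0) = (4 + 2)*(D*(4 + D)) = 6*(D*(4 + D)) = 6*D*(4 + D))
-10641*G(0 - 1*3) = -63846*(0 - 1*3)*(4 + (0 - 1*3)) = -63846*(0 - 3)*(4 + (0 - 3)) = -63846*(-3)*(4 - 3) = -63846*(-3) = -10641*(-18) = 191538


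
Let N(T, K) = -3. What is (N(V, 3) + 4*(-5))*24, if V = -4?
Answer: -552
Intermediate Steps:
(N(V, 3) + 4*(-5))*24 = (-3 + 4*(-5))*24 = (-3 - 20)*24 = -23*24 = -552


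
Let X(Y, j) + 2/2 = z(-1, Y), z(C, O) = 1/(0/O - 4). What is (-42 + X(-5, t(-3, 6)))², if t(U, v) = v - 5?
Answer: 29929/16 ≈ 1870.6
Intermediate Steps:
z(C, O) = -¼ (z(C, O) = 1/(0 - 4) = 1/(-4) = -¼)
t(U, v) = -5 + v
X(Y, j) = -5/4 (X(Y, j) = -1 - ¼ = -5/4)
(-42 + X(-5, t(-3, 6)))² = (-42 - 5/4)² = (-173/4)² = 29929/16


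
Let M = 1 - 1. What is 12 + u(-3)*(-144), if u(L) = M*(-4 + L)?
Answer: 12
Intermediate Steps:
M = 0
u(L) = 0 (u(L) = 0*(-4 + L) = 0)
12 + u(-3)*(-144) = 12 + 0*(-144) = 12 + 0 = 12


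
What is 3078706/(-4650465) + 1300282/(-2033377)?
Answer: -12307085901292/9456148570305 ≈ -1.3015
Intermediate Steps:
3078706/(-4650465) + 1300282/(-2033377) = 3078706*(-1/4650465) + 1300282*(-1/2033377) = -3078706/4650465 - 1300282/2033377 = -12307085901292/9456148570305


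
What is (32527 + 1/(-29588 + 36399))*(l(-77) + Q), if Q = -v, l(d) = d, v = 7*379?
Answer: -86401145220/973 ≈ -8.8799e+7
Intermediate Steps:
v = 2653
Q = -2653 (Q = -1*2653 = -2653)
(32527 + 1/(-29588 + 36399))*(l(-77) + Q) = (32527 + 1/(-29588 + 36399))*(-77 - 2653) = (32527 + 1/6811)*(-2730) = (221541398/6811)*(-2730) = -86401145220/973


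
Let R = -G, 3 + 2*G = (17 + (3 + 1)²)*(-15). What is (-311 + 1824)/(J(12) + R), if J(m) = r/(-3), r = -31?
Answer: 4539/778 ≈ 5.8342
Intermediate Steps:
J(m) = 31/3 (J(m) = -31/(-3) = -31*(-⅓) = 31/3)
G = -249 (G = -3/2 + ((17 + (3 + 1)²)*(-15))/2 = -3/2 + ((17 + 4²)*(-15))/2 = -3/2 + ((17 + 16)*(-15))/2 = -3/2 + (33*(-15))/2 = -3/2 + (½)*(-495) = -3/2 - 495/2 = -249)
R = 249 (R = -1*(-249) = 249)
(-311 + 1824)/(J(12) + R) = (-311 + 1824)/(31/3 + 249) = 1513/(778/3) = 1513*(3/778) = 4539/778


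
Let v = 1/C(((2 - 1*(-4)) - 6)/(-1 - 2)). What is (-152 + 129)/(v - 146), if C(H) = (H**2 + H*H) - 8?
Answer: 184/1169 ≈ 0.15740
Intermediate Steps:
C(H) = -8 + 2*H**2 (C(H) = (H**2 + H**2) - 8 = 2*H**2 - 8 = -8 + 2*H**2)
v = -1/8 (v = 1/(-8 + 2*(((2 - 1*(-4)) - 6)/(-1 - 2))**2) = 1/(-8 + 2*(((2 + 4) - 6)/(-3))**2) = 1/(-8 + 2*((6 - 6)*(-1/3))**2) = 1/(-8 + 2*(0*(-1/3))**2) = 1/(-8 + 2*0**2) = 1/(-8 + 2*0) = 1/(-8 + 0) = 1/(-8) = -1/8 ≈ -0.12500)
(-152 + 129)/(v - 146) = (-152 + 129)/(-1/8 - 146) = -23/(-1169/8) = -23*(-8/1169) = 184/1169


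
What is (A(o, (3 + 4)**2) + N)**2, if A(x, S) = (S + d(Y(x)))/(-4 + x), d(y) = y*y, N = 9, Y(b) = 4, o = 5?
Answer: 5476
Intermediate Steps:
d(y) = y**2
A(x, S) = (16 + S)/(-4 + x) (A(x, S) = (S + 4**2)/(-4 + x) = (S + 16)/(-4 + x) = (16 + S)/(-4 + x))
(A(o, (3 + 4)**2) + N)**2 = ((16 + (3 + 4)**2)/(-4 + 5) + 9)**2 = ((16 + 7**2)/1 + 9)**2 = (1*(16 + 49) + 9)**2 = (1*65 + 9)**2 = (65 + 9)**2 = 74**2 = 5476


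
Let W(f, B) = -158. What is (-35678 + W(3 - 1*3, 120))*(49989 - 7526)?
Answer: -1521704068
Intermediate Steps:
(-35678 + W(3 - 1*3, 120))*(49989 - 7526) = (-35678 - 158)*(49989 - 7526) = -35836*42463 = -1521704068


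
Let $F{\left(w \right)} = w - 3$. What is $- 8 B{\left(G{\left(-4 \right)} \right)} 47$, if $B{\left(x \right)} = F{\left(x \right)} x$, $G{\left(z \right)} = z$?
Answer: $-10528$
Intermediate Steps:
$F{\left(w \right)} = -3 + w$ ($F{\left(w \right)} = w - 3 = -3 + w$)
$B{\left(x \right)} = x \left(-3 + x\right)$ ($B{\left(x \right)} = \left(-3 + x\right) x = x \left(-3 + x\right)$)
$- 8 B{\left(G{\left(-4 \right)} \right)} 47 = - 8 \left(- 4 \left(-3 - 4\right)\right) 47 = - 8 \left(\left(-4\right) \left(-7\right)\right) 47 = \left(-8\right) 28 \cdot 47 = \left(-224\right) 47 = -10528$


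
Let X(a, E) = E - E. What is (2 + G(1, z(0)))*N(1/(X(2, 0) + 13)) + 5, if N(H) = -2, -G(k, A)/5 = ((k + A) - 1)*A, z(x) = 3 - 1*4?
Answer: 11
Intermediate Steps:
z(x) = -1 (z(x) = 3 - 4 = -1)
X(a, E) = 0
G(k, A) = -5*A*(-1 + A + k) (G(k, A) = -5*((k + A) - 1)*A = -5*((A + k) - 1)*A = -5*(-1 + A + k)*A = -5*A*(-1 + A + k))
(2 + G(1, z(0)))*N(1/(X(2, 0) + 13)) + 5 = (2 + 5*(-1)*(1 - 1*(-1) - 1*1))*(-2) + 5 = (2 + 5*(-1)*(1 + 1 - 1))*(-2) + 5 = (2 + 5*(-1)*1)*(-2) + 5 = (2 - 5)*(-2) + 5 = -3*(-2) + 5 = 6 + 5 = 11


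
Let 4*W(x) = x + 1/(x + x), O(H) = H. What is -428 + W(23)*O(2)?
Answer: -38317/92 ≈ -416.49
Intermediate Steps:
W(x) = x/4 + 1/(8*x) (W(x) = (x + 1/(x + x))/4 = (x + 1/(2*x))/4 = x/4 + 1/(8*x))
-428 + W(23)*O(2) = -428 + ((¼)*23 + (⅛)/23)*2 = -428 + (23/4 + (⅛)*(1/23))*2 = -428 + (23/4 + 1/184)*2 = -428 + (1059/184)*2 = -428 + 1059/92 = -38317/92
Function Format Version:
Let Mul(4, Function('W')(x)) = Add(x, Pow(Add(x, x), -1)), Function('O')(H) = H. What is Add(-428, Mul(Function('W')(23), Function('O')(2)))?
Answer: Rational(-38317, 92) ≈ -416.49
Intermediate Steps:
Function('W')(x) = Add(Mul(Rational(1, 4), x), Mul(Rational(1, 8), Pow(x, -1))) (Function('W')(x) = Mul(Rational(1, 4), Add(x, Pow(Add(x, x), -1))) = Mul(Rational(1, 4), Add(x, Pow(Mul(2, x), -1))) = Mul(Rational(1, 4), Add(x, Mul(Rational(1, 2), Pow(x, -1)))) = Add(Mul(Rational(1, 4), x), Mul(Rational(1, 8), Pow(x, -1))))
Add(-428, Mul(Function('W')(23), Function('O')(2))) = Add(-428, Mul(Add(Mul(Rational(1, 4), 23), Mul(Rational(1, 8), Pow(23, -1))), 2)) = Add(-428, Mul(Add(Rational(23, 4), Mul(Rational(1, 8), Rational(1, 23))), 2)) = Add(-428, Mul(Add(Rational(23, 4), Rational(1, 184)), 2)) = Add(-428, Mul(Rational(1059, 184), 2)) = Add(-428, Rational(1059, 92)) = Rational(-38317, 92)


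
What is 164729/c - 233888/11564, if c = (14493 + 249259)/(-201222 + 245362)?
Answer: 5251359506129/190626758 ≈ 27548.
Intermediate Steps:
c = 65938/11035 (c = 263752/44140 = 263752*(1/44140) = 65938/11035 ≈ 5.9753)
164729/c - 233888/11564 = 164729/(65938/11035) - 233888/11564 = 164729*(11035/65938) - 233888*1/11564 = 1817784515/65938 - 58472/2891 = 5251359506129/190626758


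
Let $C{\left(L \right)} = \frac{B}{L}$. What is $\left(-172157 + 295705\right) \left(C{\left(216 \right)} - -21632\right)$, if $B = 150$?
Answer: $\frac{24054085199}{9} \approx 2.6727 \cdot 10^{9}$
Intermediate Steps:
$C{\left(L \right)} = \frac{150}{L}$
$\left(-172157 + 295705\right) \left(C{\left(216 \right)} - -21632\right) = \left(-172157 + 295705\right) \left(\frac{150}{216} - -21632\right) = 123548 \left(150 \cdot \frac{1}{216} + 21632\right) = 123548 \left(\frac{25}{36} + 21632\right) = 123548 \cdot \frac{778777}{36} = \frac{24054085199}{9}$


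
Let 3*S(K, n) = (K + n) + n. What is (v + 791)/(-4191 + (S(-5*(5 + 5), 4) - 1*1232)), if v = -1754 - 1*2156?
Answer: 3119/5437 ≈ 0.57366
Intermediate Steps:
v = -3910 (v = -1754 - 2156 = -3910)
S(K, n) = K/3 + 2*n/3 (S(K, n) = ((K + n) + n)/3 = (K + 2*n)/3 = K/3 + 2*n/3)
(v + 791)/(-4191 + (S(-5*(5 + 5), 4) - 1*1232)) = (-3910 + 791)/(-4191 + (((-5*(5 + 5))/3 + (2/3)*4) - 1*1232)) = -3119/(-4191 + (((-5*10)/3 + 8/3) - 1232)) = -3119/(-4191 + (((1/3)*(-50) + 8/3) - 1232)) = -3119/(-4191 + ((-50/3 + 8/3) - 1232)) = -3119/(-4191 + (-14 - 1232)) = -3119/(-4191 - 1246) = -3119/(-5437) = -3119*(-1/5437) = 3119/5437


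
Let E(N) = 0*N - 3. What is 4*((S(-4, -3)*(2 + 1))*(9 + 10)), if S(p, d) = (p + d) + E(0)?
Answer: -2280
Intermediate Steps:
E(N) = -3 (E(N) = 0 - 3 = -3)
S(p, d) = -3 + d + p (S(p, d) = (p + d) - 3 = (d + p) - 3 = -3 + d + p)
4*((S(-4, -3)*(2 + 1))*(9 + 10)) = 4*(((-3 - 3 - 4)*(2 + 1))*(9 + 10)) = 4*(-10*3*19) = 4*(-30*19) = 4*(-570) = -2280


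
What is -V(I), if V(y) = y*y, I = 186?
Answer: -34596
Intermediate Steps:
V(y) = y²
-V(I) = -1*186² = -1*34596 = -34596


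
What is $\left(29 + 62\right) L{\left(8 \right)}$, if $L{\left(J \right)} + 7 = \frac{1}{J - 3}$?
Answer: $- \frac{3094}{5} \approx -618.8$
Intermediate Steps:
$L{\left(J \right)} = -7 + \frac{1}{-3 + J}$ ($L{\left(J \right)} = -7 + \frac{1}{J - 3} = -7 + \frac{1}{-3 + J}$)
$\left(29 + 62\right) L{\left(8 \right)} = \left(29 + 62\right) \frac{22 - 56}{-3 + 8} = 91 \frac{22 - 56}{5} = 91 \cdot \frac{1}{5} \left(-34\right) = 91 \left(- \frac{34}{5}\right) = - \frac{3094}{5}$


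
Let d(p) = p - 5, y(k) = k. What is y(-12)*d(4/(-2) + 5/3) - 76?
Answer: -12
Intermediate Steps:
d(p) = -5 + p
y(-12)*d(4/(-2) + 5/3) - 76 = -12*(-5 + (4/(-2) + 5/3)) - 76 = -12*(-5 + (4*(-1/2) + 5*(1/3))) - 76 = -12*(-5 + (-2 + 5/3)) - 76 = -12*(-5 - 1/3) - 76 = -12*(-16/3) - 76 = 64 - 76 = -12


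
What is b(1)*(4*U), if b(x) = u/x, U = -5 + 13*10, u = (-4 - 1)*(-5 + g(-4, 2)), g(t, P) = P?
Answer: 7500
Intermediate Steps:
u = 15 (u = (-4 - 1)*(-5 + 2) = -5*(-3) = 15)
U = 125 (U = -5 + 130 = 125)
b(x) = 15/x
b(1)*(4*U) = (15/1)*(4*125) = (15*1)*500 = 15*500 = 7500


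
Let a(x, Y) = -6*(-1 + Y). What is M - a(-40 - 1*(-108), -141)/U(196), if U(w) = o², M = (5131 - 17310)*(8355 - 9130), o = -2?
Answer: 9438512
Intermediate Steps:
a(x, Y) = 6 - 6*Y
M = 9438725 (M = -12179*(-775) = 9438725)
U(w) = 4 (U(w) = (-2)² = 4)
M - a(-40 - 1*(-108), -141)/U(196) = 9438725 - (6 - 6*(-141))/4 = 9438725 - (6 + 846)/4 = 9438725 - 852/4 = 9438725 - 1*213 = 9438725 - 213 = 9438512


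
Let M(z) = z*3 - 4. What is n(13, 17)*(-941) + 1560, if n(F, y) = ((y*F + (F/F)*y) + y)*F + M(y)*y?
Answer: -3869714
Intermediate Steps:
M(z) = -4 + 3*z (M(z) = 3*z - 4 = -4 + 3*z)
n(F, y) = F*(2*y + F*y) + y*(-4 + 3*y) (n(F, y) = ((y*F + (F/F)*y) + y)*F + (-4 + 3*y)*y = ((F*y + 1*y) + y)*F + y*(-4 + 3*y) = ((F*y + y) + y)*F + y*(-4 + 3*y) = ((y + F*y) + y)*F + y*(-4 + 3*y) = (2*y + F*y)*F + y*(-4 + 3*y) = F*(2*y + F*y) + y*(-4 + 3*y))
n(13, 17)*(-941) + 1560 = (17*(-4 + 13**2 + 2*13 + 3*17))*(-941) + 1560 = (17*(-4 + 169 + 26 + 51))*(-941) + 1560 = (17*242)*(-941) + 1560 = 4114*(-941) + 1560 = -3871274 + 1560 = -3869714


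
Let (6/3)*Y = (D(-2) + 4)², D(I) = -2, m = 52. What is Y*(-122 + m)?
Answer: -140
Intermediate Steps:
Y = 2 (Y = (-2 + 4)²/2 = (½)*2² = (½)*4 = 2)
Y*(-122 + m) = 2*(-122 + 52) = 2*(-70) = -140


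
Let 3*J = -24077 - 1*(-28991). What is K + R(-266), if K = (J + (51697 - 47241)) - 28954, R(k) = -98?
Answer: -22958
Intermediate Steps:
J = 1638 (J = (-24077 - 1*(-28991))/3 = (-24077 + 28991)/3 = (1/3)*4914 = 1638)
K = -22860 (K = (1638 + (51697 - 47241)) - 28954 = (1638 + 4456) - 28954 = 6094 - 28954 = -22860)
K + R(-266) = -22860 - 98 = -22958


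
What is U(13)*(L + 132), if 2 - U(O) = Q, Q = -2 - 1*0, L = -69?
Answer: 252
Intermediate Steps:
Q = -2 (Q = -2 + 0 = -2)
U(O) = 4 (U(O) = 2 - 1*(-2) = 2 + 2 = 4)
U(13)*(L + 132) = 4*(-69 + 132) = 4*63 = 252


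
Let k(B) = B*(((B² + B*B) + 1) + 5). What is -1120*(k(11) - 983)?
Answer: -1954400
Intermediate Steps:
k(B) = B*(6 + 2*B²) (k(B) = B*(((B² + B²) + 1) + 5) = B*((2*B² + 1) + 5) = B*((1 + 2*B²) + 5) = B*(6 + 2*B²))
-1120*(k(11) - 983) = -1120*(2*11*(3 + 11²) - 983) = -1120*(2*11*(3 + 121) - 983) = -1120*(2*11*124 - 983) = -1120*(2728 - 983) = -1120*1745 = -1954400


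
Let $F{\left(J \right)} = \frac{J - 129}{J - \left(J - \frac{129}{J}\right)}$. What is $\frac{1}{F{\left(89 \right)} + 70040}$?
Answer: $\frac{129}{9031600} \approx 1.4283 \cdot 10^{-5}$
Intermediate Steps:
$F{\left(J \right)} = \frac{J \left(-129 + J\right)}{129}$ ($F{\left(J \right)} = \frac{-129 + J}{J - \left(J - \frac{129}{J}\right)} = \frac{-129 + J}{129 \frac{1}{J}} = \left(-129 + J\right) \frac{J}{129} = \frac{J \left(-129 + J\right)}{129}$)
$\frac{1}{F{\left(89 \right)} + 70040} = \frac{1}{\frac{1}{129} \cdot 89 \left(-129 + 89\right) + 70040} = \frac{1}{\frac{1}{129} \cdot 89 \left(-40\right) + 70040} = \frac{1}{- \frac{3560}{129} + 70040} = \frac{1}{\frac{9031600}{129}} = \frac{129}{9031600}$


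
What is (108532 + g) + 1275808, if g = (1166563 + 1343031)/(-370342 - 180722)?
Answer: 381428714083/275532 ≈ 1.3843e+6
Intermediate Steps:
g = -1254797/275532 (g = 2509594/(-551064) = 2509594*(-1/551064) = -1254797/275532 ≈ -4.5541)
(108532 + g) + 1275808 = (108532 - 1254797/275532) + 1275808 = 29902784227/275532 + 1275808 = 381428714083/275532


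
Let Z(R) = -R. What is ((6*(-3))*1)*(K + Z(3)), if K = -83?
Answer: 1548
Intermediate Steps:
((6*(-3))*1)*(K + Z(3)) = ((6*(-3))*1)*(-83 - 1*3) = (-18*1)*(-83 - 3) = -18*(-86) = 1548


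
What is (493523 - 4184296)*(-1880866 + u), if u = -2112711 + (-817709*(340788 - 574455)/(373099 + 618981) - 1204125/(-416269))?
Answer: 5793397873853554139652809/412972149520 ≈ 1.4029e+13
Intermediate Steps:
u = -792952420829775813/412972149520 (u = -2112711 + (-817709/(992080/(-233667)) - 1204125*(-1/416269)) = -2112711 + (-817709/(992080*(-1/233667)) + 1204125/416269) = -2112711 + (-817709/(-992080/233667) + 1204125/416269) = -2112711 + (-817709*(-233667/992080) + 1204125/416269) = -2112711 + (191071608903/992080 + 1204125/416269) = -2112711 + 79538382154772907/412972149520 = -792952420829775813/412972149520 ≈ -1.9201e+6)
(493523 - 4184296)*(-1880866 + u) = (493523 - 4184296)*(-1880866 - 792952420829775813/412972149520) = -3690773*(-1569697695808860133/412972149520) = 5793397873853554139652809/412972149520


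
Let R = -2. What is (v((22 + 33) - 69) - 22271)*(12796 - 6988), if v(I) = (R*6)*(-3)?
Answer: -129140880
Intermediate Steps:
v(I) = 36 (v(I) = -2*6*(-3) = -12*(-3) = 36)
(v((22 + 33) - 69) - 22271)*(12796 - 6988) = (36 - 22271)*(12796 - 6988) = -22235*5808 = -129140880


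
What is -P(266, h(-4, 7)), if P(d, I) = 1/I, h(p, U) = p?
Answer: 1/4 ≈ 0.25000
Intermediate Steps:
-P(266, h(-4, 7)) = -1/(-4) = -1*(-1/4) = 1/4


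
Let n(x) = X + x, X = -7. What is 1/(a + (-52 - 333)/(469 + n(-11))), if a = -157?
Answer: -41/6472 ≈ -0.0063350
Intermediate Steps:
n(x) = -7 + x
1/(a + (-52 - 333)/(469 + n(-11))) = 1/(-157 + (-52 - 333)/(469 + (-7 - 11))) = 1/(-157 - 385/(469 - 18)) = 1/(-157 - 385/451) = 1/(-157 - 385*1/451) = 1/(-157 - 35/41) = 1/(-6472/41) = -41/6472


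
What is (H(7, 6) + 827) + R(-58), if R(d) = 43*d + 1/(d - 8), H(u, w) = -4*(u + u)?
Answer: -113719/66 ≈ -1723.0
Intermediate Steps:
H(u, w) = -8*u
R(d) = 1/(-8 + d) + 43*d (R(d) = 43*d + 1/(-8 + d) = 1/(-8 + d) + 43*d)
(H(7, 6) + 827) + R(-58) = (-8*7 + 827) + (1 - 344*(-58) + 43*(-58)²)/(-8 - 58) = (-56 + 827) + (1 + 19952 + 43*3364)/(-66) = 771 - (1 + 19952 + 144652)/66 = 771 - 1/66*164605 = 771 - 164605/66 = -113719/66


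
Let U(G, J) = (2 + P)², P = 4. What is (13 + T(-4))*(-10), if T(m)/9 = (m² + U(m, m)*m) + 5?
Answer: 10940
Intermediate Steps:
U(G, J) = 36 (U(G, J) = (2 + 4)² = 6² = 36)
T(m) = 45 + 9*m² + 324*m (T(m) = 9*((m² + 36*m) + 5) = 9*(5 + m² + 36*m) = 45 + 9*m² + 324*m)
(13 + T(-4))*(-10) = (13 + (45 + 9*(-4)² + 324*(-4)))*(-10) = (13 + (45 + 9*16 - 1296))*(-10) = (13 + (45 + 144 - 1296))*(-10) = (13 - 1107)*(-10) = -1094*(-10) = 10940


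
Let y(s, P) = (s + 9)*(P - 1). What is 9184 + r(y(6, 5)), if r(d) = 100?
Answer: 9284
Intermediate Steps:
y(s, P) = (-1 + P)*(9 + s) (y(s, P) = (9 + s)*(-1 + P) = (-1 + P)*(9 + s))
9184 + r(y(6, 5)) = 9184 + 100 = 9284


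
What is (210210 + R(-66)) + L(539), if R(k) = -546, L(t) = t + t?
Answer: 210742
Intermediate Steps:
L(t) = 2*t
(210210 + R(-66)) + L(539) = (210210 - 546) + 2*539 = 209664 + 1078 = 210742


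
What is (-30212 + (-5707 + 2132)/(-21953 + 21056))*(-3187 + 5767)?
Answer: -1792543580/23 ≈ -7.7937e+7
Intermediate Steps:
(-30212 + (-5707 + 2132)/(-21953 + 21056))*(-3187 + 5767) = (-30212 - 3575/(-897))*2580 = (-30212 - 3575*(-1/897))*2580 = (-30212 + 275/69)*2580 = -2084353/69*2580 = -1792543580/23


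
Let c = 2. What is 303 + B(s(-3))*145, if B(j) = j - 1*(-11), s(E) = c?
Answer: 2188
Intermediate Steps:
s(E) = 2
B(j) = 11 + j (B(j) = j + 11 = 11 + j)
303 + B(s(-3))*145 = 303 + (11 + 2)*145 = 303 + 13*145 = 303 + 1885 = 2188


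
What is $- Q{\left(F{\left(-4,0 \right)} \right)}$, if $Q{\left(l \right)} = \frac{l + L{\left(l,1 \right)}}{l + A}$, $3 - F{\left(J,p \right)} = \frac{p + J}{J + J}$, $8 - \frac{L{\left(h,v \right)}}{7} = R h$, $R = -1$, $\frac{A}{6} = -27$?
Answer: $\frac{152}{319} \approx 0.47649$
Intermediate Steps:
$A = -162$ ($A = 6 \left(-27\right) = -162$)
$L{\left(h,v \right)} = 56 + 7 h$ ($L{\left(h,v \right)} = 56 - 7 \left(- h\right) = 56 + 7 h$)
$F{\left(J,p \right)} = 3 - \frac{J + p}{2 J}$ ($F{\left(J,p \right)} = 3 - \frac{p + J}{J + J} = 3 - \frac{J + p}{2 J}$)
$Q{\left(l \right)} = \frac{56 + 8 l}{-162 + l}$ ($Q{\left(l \right)} = \frac{l + \left(56 + 7 l\right)}{l - 162} = \frac{56 + 8 l}{-162 + l}$)
$- Q{\left(F{\left(-4,0 \right)} \right)} = - \frac{8 \left(7 + \frac{\left(-1\right) 0 + 5 \left(-4\right)}{2 \left(-4\right)}\right)}{-162 + \frac{\left(-1\right) 0 + 5 \left(-4\right)}{2 \left(-4\right)}} = - \frac{8 \left(7 + \frac{1}{2} \left(- \frac{1}{4}\right) \left(0 - 20\right)\right)}{-162 + \frac{1}{2} \left(- \frac{1}{4}\right) \left(0 - 20\right)} = - \frac{8 \left(7 + \frac{1}{2} \left(- \frac{1}{4}\right) \left(-20\right)\right)}{-162 + \frac{1}{2} \left(- \frac{1}{4}\right) \left(-20\right)} = - \frac{8 \left(7 + \frac{5}{2}\right)}{-162 + \frac{5}{2}} = - \frac{8 \cdot 19}{\left(- \frac{319}{2}\right) 2} = - \frac{8 \left(-2\right) 19}{319 \cdot 2} = \left(-1\right) \left(- \frac{152}{319}\right) = \frac{152}{319}$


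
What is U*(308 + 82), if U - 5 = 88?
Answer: 36270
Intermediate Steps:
U = 93 (U = 5 + 88 = 93)
U*(308 + 82) = 93*(308 + 82) = 93*390 = 36270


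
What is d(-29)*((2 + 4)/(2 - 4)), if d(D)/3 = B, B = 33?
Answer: -297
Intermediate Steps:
d(D) = 99 (d(D) = 3*33 = 99)
d(-29)*((2 + 4)/(2 - 4)) = 99*((2 + 4)/(2 - 4)) = 99*(6/(-2)) = 99*(6*(-½)) = 99*(-3) = -297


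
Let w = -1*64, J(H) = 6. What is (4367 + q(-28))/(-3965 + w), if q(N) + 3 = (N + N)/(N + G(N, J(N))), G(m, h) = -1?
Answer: -42204/38947 ≈ -1.0836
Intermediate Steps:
w = -64
q(N) = -3 + 2*N/(-1 + N) (q(N) = -3 + (N + N)/(N - 1) = -3 + (2*N)/(-1 + N) = -3 + 2*N/(-1 + N))
(4367 + q(-28))/(-3965 + w) = (4367 + (3 - 1*(-28))/(-1 - 28))/(-3965 - 64) = (4367 + (3 + 28)/(-29))/(-4029) = (4367 - 1/29*31)*(-1/4029) = (4367 - 31/29)*(-1/4029) = (126612/29)*(-1/4029) = -42204/38947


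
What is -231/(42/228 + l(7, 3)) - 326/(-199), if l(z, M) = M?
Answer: -155216/2189 ≈ -70.907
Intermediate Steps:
-231/(42/228 + l(7, 3)) - 326/(-199) = -231/(42/228 + 3) - 326/(-199) = -231/(42*(1/228) + 3) - 326*(-1/199) = -231/(7/38 + 3) + 326/199 = -231/121/38 + 326/199 = -231*38/121 + 326/199 = -798/11 + 326/199 = -155216/2189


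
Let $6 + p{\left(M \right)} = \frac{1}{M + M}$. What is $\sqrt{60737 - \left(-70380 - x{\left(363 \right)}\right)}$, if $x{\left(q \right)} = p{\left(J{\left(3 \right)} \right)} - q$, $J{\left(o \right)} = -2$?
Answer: $\frac{\sqrt{522991}}{2} \approx 361.59$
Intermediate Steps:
$p{\left(M \right)} = -6 + \frac{1}{2 M}$ ($p{\left(M \right)} = -6 + \frac{1}{M + M} = -6 + \frac{1}{2 M}$)
$x{\left(q \right)} = - \frac{25}{4} - q$ ($x{\left(q \right)} = \left(-6 + \frac{1}{2 \left(-2\right)}\right) - q = \left(-6 + \frac{1}{2} \left(- \frac{1}{2}\right)\right) - q = \left(-6 - \frac{1}{4}\right) - q = - \frac{25}{4} - q$)
$\sqrt{60737 - \left(-70380 - x{\left(363 \right)}\right)} = \sqrt{60737 + \left(\left(87796 - \frac{1477}{4}\right) - 17416\right)} = \sqrt{60737 + \left(\frac{349707}{4} - 17416\right)} = \sqrt{60737 + \frac{280043}{4}} = \sqrt{\frac{522991}{4}} = \frac{\sqrt{522991}}{2}$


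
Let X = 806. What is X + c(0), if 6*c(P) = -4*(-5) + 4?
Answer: 810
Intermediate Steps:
c(P) = 4 (c(P) = (-4*(-5) + 4)/6 = (20 + 4)/6 = (1/6)*24 = 4)
X + c(0) = 806 + 4 = 810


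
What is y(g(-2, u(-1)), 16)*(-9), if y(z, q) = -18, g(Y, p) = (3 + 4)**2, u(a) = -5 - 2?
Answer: 162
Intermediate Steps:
u(a) = -7
g(Y, p) = 49 (g(Y, p) = 7**2 = 49)
y(g(-2, u(-1)), 16)*(-9) = -18*(-9) = 162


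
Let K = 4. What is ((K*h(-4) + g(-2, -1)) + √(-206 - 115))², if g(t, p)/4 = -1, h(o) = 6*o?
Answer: (100 - I*√321)² ≈ 9679.0 - 3583.3*I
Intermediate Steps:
g(t, p) = -4 (g(t, p) = 4*(-1) = -4)
((K*h(-4) + g(-2, -1)) + √(-206 - 115))² = ((4*(6*(-4)) - 4) + √(-206 - 115))² = ((4*(-24) - 4) + √(-321))² = ((-96 - 4) + I*√321)² = (-100 + I*√321)²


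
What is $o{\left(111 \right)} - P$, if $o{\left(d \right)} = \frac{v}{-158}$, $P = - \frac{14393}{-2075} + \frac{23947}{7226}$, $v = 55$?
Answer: $- \frac{6277073611}{592261025} \approx -10.598$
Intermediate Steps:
$P = \frac{153693843}{14993950}$ ($P = \left(-14393\right) \left(- \frac{1}{2075}\right) + 23947 \cdot \frac{1}{7226} = \frac{14393}{2075} + \frac{23947}{7226} = \frac{153693843}{14993950} \approx 10.25$)
$o{\left(d \right)} = - \frac{55}{158}$ ($o{\left(d \right)} = \frac{55}{-158} = 55 \left(- \frac{1}{158}\right) = - \frac{55}{158}$)
$o{\left(111 \right)} - P = - \frac{55}{158} - \frac{153693843}{14993950} = - \frac{6277073611}{592261025}$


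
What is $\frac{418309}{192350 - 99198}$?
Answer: $\frac{418309}{93152} \approx 4.4906$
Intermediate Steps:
$\frac{418309}{192350 - 99198} = \frac{418309}{93152}$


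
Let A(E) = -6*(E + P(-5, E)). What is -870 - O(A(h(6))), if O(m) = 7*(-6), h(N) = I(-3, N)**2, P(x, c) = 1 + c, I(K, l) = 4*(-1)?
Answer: -828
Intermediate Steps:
I(K, l) = -4
h(N) = 16 (h(N) = (-4)**2 = 16)
A(E) = -6 - 12*E (A(E) = -6*(E + (1 + E)) = -6*(1 + 2*E) = -6 - 12*E)
O(m) = -42
-870 - O(A(h(6))) = -870 - 1*(-42) = -870 + 42 = -828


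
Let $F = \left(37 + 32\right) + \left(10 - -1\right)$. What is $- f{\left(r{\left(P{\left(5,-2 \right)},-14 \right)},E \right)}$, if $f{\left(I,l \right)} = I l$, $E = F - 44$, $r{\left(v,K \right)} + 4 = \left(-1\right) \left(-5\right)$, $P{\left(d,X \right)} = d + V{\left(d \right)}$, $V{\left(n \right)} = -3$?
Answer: $-36$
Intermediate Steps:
$P{\left(d,X \right)} = -3 + d$ ($P{\left(d,X \right)} = d - 3 = -3 + d$)
$r{\left(v,K \right)} = 1$ ($r{\left(v,K \right)} = -4 - -5 = -4 + 5 = 1$)
$F = 80$ ($F = 69 + \left(10 + 1\right) = 69 + 11 = 80$)
$E = 36$ ($E = 80 - 44 = 36$)
$- f{\left(r{\left(P{\left(5,-2 \right)},-14 \right)},E \right)} = - 1 \cdot 36 = \left(-1\right) 36 = -36$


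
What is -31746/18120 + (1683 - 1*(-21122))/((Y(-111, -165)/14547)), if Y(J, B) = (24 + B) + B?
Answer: -166978251791/154020 ≈ -1.0841e+6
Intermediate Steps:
Y(J, B) = 24 + 2*B
-31746/18120 + (1683 - 1*(-21122))/((Y(-111, -165)/14547)) = -31746/18120 + (1683 - 1*(-21122))/(((24 + 2*(-165))/14547)) = -31746*1/18120 + (1683 + 21122)/(((24 - 330)*(1/14547))) = -5291/3020 + 22805/((-306*1/14547)) = -5291/3020 + 22805/(-102/4849) = -5291/3020 + 22805*(-4849/102) = -5291/3020 - 110581445/102 = -166978251791/154020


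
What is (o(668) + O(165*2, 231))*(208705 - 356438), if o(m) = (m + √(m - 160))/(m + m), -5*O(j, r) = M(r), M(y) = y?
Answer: 67513981/10 - 147733*√127/668 ≈ 6.7489e+6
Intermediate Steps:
O(j, r) = -r/5
o(m) = (m + √(-160 + m))/(2*m) (o(m) = (m + √(-160 + m))/((2*m)) = (m + √(-160 + m))*(1/(2*m)) = (m + √(-160 + m))/(2*m))
(o(668) + O(165*2, 231))*(208705 - 356438) = ((½)*(668 + √(-160 + 668))/668 - ⅕*231)*(208705 - 356438) = ((½)*(1/668)*(668 + √508) - 231/5)*(-147733) = ((½)*(1/668)*(668 + 2*√127) - 231/5)*(-147733) = ((½ + √127/668) - 231/5)*(-147733) = (-457/10 + √127/668)*(-147733) = 67513981/10 - 147733*√127/668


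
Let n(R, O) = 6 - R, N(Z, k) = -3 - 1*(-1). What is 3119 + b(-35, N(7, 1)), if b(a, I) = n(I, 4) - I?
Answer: 3129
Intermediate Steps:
N(Z, k) = -2 (N(Z, k) = -3 + 1 = -2)
b(a, I) = 6 - 2*I (b(a, I) = (6 - I) - I = 6 - 2*I)
3119 + b(-35, N(7, 1)) = 3119 + (6 - 2*(-2)) = 3119 + (6 + 4) = 3119 + 10 = 3129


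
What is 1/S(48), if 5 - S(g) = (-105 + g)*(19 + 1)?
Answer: 1/1145 ≈ 0.00087336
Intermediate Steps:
S(g) = 2105 - 20*g (S(g) = 5 - (-105 + g)*(19 + 1) = 5 - (-105 + g)*20 = 5 - (-2100 + 20*g) = 5 + (2100 - 20*g) = 2105 - 20*g)
1/S(48) = 1/(2105 - 20*48) = 1/(2105 - 960) = 1/1145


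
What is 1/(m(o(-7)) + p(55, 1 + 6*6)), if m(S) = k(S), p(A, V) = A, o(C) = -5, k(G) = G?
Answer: 1/50 ≈ 0.020000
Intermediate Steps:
m(S) = S
1/(m(o(-7)) + p(55, 1 + 6*6)) = 1/(-5 + 55) = 1/50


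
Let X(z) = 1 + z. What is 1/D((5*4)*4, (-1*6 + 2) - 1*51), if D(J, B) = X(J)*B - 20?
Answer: -1/4475 ≈ -0.00022346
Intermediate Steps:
D(J, B) = -20 + B*(1 + J) (D(J, B) = (1 + J)*B - 20 = B*(1 + J) - 20 = -20 + B*(1 + J))
1/D((5*4)*4, (-1*6 + 2) - 1*51) = 1/(-20 + ((-1*6 + 2) - 1*51)*(1 + (5*4)*4)) = 1/(-20 + ((-6 + 2) - 51)*(1 + 20*4)) = 1/(-20 + (-4 - 51)*(1 + 80)) = 1/(-20 - 55*81) = 1/(-20 - 4455) = 1/(-4475) = -1/4475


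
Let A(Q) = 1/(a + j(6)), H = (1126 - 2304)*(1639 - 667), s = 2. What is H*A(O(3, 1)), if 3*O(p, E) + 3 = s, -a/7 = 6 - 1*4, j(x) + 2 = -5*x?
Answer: 572508/23 ≈ 24892.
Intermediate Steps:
j(x) = -2 - 5*x
a = -14 (a = -7*(6 - 1*4) = -7*(6 - 4) = -7*2 = -14)
O(p, E) = -⅓ (O(p, E) = -1 + (⅓)*2 = -1 + ⅔ = -⅓)
H = -1145016 (H = -1178*972 = -1145016)
A(Q) = -1/46 (A(Q) = 1/(-14 + (-2 - 5*6)) = 1/(-14 + (-2 - 30)) = 1/(-14 - 32) = 1/(-46) = -1/46)
H*A(O(3, 1)) = -1145016*(-1/46) = 572508/23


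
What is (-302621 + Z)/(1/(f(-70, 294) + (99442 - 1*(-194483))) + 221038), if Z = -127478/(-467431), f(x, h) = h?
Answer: -41618545390570887/30398711016529213 ≈ -1.3691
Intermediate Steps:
Z = 127478/467431 (Z = -127478*(-1/467431) = 127478/467431 ≈ 0.27272)
(-302621 + Z)/(1/(f(-70, 294) + (99442 - 1*(-194483))) + 221038) = (-302621 + 127478/467431)/(1/(294 + (99442 - 1*(-194483))) + 221038) = -141454309173/(467431*(1/(294 + (99442 + 194483)) + 221038)) = -141454309173/(467431*(1/(294 + 293925) + 221038)) = -141454309173/(467431*(1/294219 + 221038)) = -141454309173/(467431*65033579323/294219) = -141454309173/467431*294219/65033579323 = -41618545390570887/30398711016529213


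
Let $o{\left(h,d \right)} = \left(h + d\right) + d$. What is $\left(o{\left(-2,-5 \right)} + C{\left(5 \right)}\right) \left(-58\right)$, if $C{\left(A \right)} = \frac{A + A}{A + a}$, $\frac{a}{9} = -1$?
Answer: $841$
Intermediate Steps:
$a = -9$ ($a = 9 \left(-1\right) = -9$)
$o{\left(h,d \right)} = h + 2 d$ ($o{\left(h,d \right)} = \left(d + h\right) + d = h + 2 d$)
$C{\left(A \right)} = \frac{2 A}{-9 + A}$ ($C{\left(A \right)} = \frac{A + A}{A - 9} = \frac{2 A}{-9 + A}$)
$\left(o{\left(-2,-5 \right)} + C{\left(5 \right)}\right) \left(-58\right) = \left(\left(-2 + 2 \left(-5\right)\right) + 2 \cdot 5 \frac{1}{-9 + 5}\right) \left(-58\right) = \left(\left(-2 - 10\right) + 2 \cdot 5 \frac{1}{-4}\right) \left(-58\right) = \left(-12 + 2 \cdot 5 \left(- \frac{1}{4}\right)\right) \left(-58\right) = \left(-12 - \frac{5}{2}\right) \left(-58\right) = \left(- \frac{29}{2}\right) \left(-58\right) = 841$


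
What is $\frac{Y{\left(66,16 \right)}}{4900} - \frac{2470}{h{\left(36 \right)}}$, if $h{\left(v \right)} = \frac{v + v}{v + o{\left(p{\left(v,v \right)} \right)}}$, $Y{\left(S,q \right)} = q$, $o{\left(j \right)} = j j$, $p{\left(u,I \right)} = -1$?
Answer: $- \frac{55976231}{44100} \approx -1269.3$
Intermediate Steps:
$o{\left(j \right)} = j^{2}$
$h{\left(v \right)} = \frac{2 v}{1 + v}$ ($h{\left(v \right)} = \frac{v + v}{v + \left(-1\right)^{2}} = \frac{2 v}{v + 1} = \frac{2 v}{1 + v}$)
$\frac{Y{\left(66,16 \right)}}{4900} - \frac{2470}{h{\left(36 \right)}} = \frac{16}{4900} - \frac{2470}{2 \cdot 36 \frac{1}{1 + 36}} = 16 \cdot \frac{1}{4900} - \frac{2470}{2 \cdot 36 \cdot \frac{1}{37}} = \frac{4}{1225} - \frac{2470}{2 \cdot 36 \cdot \frac{1}{37}} = \frac{4}{1225} - \frac{2470}{\frac{72}{37}} = \frac{4}{1225} - \frac{45695}{36} = - \frac{55976231}{44100}$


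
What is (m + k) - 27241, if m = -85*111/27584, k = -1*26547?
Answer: -1483697627/27584 ≈ -53788.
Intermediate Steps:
k = -26547
m = -9435/27584 (m = -9435*1/27584 = -9435/27584 ≈ -0.34205)
(m + k) - 27241 = (-9435/27584 - 26547) - 27241 = -732281883/27584 - 27241 = -1483697627/27584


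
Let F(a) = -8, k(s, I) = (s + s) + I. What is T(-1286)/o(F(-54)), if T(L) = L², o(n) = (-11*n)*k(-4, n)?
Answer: -413449/352 ≈ -1174.6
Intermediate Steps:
k(s, I) = I + 2*s (k(s, I) = 2*s + I = I + 2*s)
o(n) = -11*n*(-8 + n) (o(n) = (-11*n)*(n + 2*(-4)) = (-11*n)*(n - 8) = (-11*n)*(-8 + n) = -11*n*(-8 + n))
T(-1286)/o(F(-54)) = (-1286)²/((11*(-8)*(8 - 1*(-8)))) = 1653796/((11*(-8)*(8 + 8))) = 1653796/((11*(-8)*16)) = 1653796/(-1408) = 1653796*(-1/1408) = -413449/352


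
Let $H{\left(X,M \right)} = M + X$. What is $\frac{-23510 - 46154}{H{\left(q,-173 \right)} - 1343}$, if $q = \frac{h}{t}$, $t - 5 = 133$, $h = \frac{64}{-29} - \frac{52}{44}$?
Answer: $\frac{133336896}{2901671} \approx 45.952$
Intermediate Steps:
$h = - \frac{1081}{319}$ ($h = 64 \left(- \frac{1}{29}\right) - \frac{13}{11} = - \frac{64}{29} - \frac{13}{11} = - \frac{1081}{319} \approx -3.3887$)
$t = 138$ ($t = 5 + 133 = 138$)
$q = - \frac{47}{1914}$ ($q = - \frac{1081}{319 \cdot 138} = \left(- \frac{1081}{319}\right) \frac{1}{138} = - \frac{47}{1914} \approx -0.024556$)
$\frac{-23510 - 46154}{H{\left(q,-173 \right)} - 1343} = \frac{-23510 - 46154}{\left(-173 - \frac{47}{1914}\right) - 1343} = - \frac{69664}{- \frac{331169}{1914} - 1343} = - \frac{69664}{- \frac{2901671}{1914}} = \left(-69664\right) \left(- \frac{1914}{2901671}\right) = \frac{133336896}{2901671}$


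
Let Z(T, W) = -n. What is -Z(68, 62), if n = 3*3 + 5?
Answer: 14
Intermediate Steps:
n = 14 (n = 9 + 5 = 14)
Z(T, W) = -14 (Z(T, W) = -1*14 = -14)
-Z(68, 62) = -1*(-14) = 14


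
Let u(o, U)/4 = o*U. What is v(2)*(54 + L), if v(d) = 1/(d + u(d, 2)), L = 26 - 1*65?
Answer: ⅚ ≈ 0.83333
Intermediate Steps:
u(o, U) = 4*U*o (u(o, U) = 4*(o*U) = 4*(U*o) = 4*U*o)
L = -39 (L = 26 - 65 = -39)
v(d) = 1/(9*d) (v(d) = 1/(d + 4*2*d) = 1/(d + 8*d) = 1/(9*d))
v(2)*(54 + L) = ((⅑)/2)*(54 - 39) = ((⅑)*(½))*15 = (1/18)*15 = ⅚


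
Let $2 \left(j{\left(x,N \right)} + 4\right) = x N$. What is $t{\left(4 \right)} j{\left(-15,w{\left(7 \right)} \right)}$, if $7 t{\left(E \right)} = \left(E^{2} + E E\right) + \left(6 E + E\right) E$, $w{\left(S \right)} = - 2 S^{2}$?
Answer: $\frac{105264}{7} \approx 15038.0$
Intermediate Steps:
$j{\left(x,N \right)} = -4 + \frac{N x}{2}$ ($j{\left(x,N \right)} = -4 + \frac{x N}{2} = -4 + \frac{N x}{2}$)
$t{\left(E \right)} = \frac{9 E^{2}}{7}$ ($t{\left(E \right)} = \frac{\left(E^{2} + E E\right) + \left(6 E + E\right) E}{7} = \frac{\left(E^{2} + E^{2}\right) + 7 E E}{7} = \frac{2 E^{2} + 7 E^{2}}{7} = \frac{9 E^{2}}{7}$)
$t{\left(4 \right)} j{\left(-15,w{\left(7 \right)} \right)} = \frac{9 \cdot 4^{2}}{7} \left(-4 + \frac{1}{2} \left(- 2 \cdot 7^{2}\right) \left(-15\right)\right) = \frac{9}{7} \cdot 16 \left(-4 + \frac{1}{2} \left(\left(-2\right) 49\right) \left(-15\right)\right) = \frac{144 \left(-4 + \frac{1}{2} \left(-98\right) \left(-15\right)\right)}{7} = \frac{144 \left(-4 + 735\right)}{7} = \frac{144}{7} \cdot 731 = \frac{105264}{7}$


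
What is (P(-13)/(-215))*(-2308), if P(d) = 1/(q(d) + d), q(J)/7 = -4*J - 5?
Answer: 577/16985 ≈ 0.033971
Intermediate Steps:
q(J) = -35 - 28*J (q(J) = 7*(-4*J - 5) = 7*(-5 - 4*J) = -35 - 28*J)
P(d) = 1/(-35 - 27*d) (P(d) = 1/((-35 - 28*d) + d) = 1/(-35 - 27*d))
(P(-13)/(-215))*(-2308) = (-1/(35 + 27*(-13))/(-215))*(-2308) = (-1/(35 - 351)*(-1/215))*(-2308) = (-1/(-316)*(-1/215))*(-2308) = (-1*(-1/316)*(-1/215))*(-2308) = ((1/316)*(-1/215))*(-2308) = -1/67940*(-2308) = 577/16985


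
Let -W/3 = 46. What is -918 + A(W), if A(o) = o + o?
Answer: -1194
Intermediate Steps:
W = -138 (W = -3*46 = -138)
A(o) = 2*o
-918 + A(W) = -918 + 2*(-138) = -918 - 276 = -1194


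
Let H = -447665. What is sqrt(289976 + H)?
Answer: 3*I*sqrt(17521) ≈ 397.1*I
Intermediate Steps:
sqrt(289976 + H) = sqrt(289976 - 447665) = sqrt(-157689) = 3*I*sqrt(17521)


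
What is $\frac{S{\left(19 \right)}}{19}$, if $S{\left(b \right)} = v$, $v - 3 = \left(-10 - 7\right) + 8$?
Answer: $- \frac{6}{19} \approx -0.31579$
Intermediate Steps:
$v = -6$ ($v = 3 + \left(\left(-10 - 7\right) + 8\right) = 3 + \left(-17 + 8\right) = 3 - 9 = -6$)
$S{\left(b \right)} = -6$
$\frac{S{\left(19 \right)}}{19} = - \frac{6}{19}$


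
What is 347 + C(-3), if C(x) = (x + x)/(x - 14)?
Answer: 5905/17 ≈ 347.35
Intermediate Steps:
C(x) = 2*x/(-14 + x) (C(x) = (2*x)/(-14 + x) = 2*x/(-14 + x))
347 + C(-3) = 347 + 2*(-3)/(-14 - 3) = 347 + 2*(-3)/(-17) = 347 + 2*(-3)*(-1/17) = 347 + 6/17 = 5905/17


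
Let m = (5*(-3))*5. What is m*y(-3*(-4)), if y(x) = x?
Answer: -900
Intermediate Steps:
m = -75 (m = -15*5 = -75)
m*y(-3*(-4)) = -(-225)*(-4) = -75*12 = -900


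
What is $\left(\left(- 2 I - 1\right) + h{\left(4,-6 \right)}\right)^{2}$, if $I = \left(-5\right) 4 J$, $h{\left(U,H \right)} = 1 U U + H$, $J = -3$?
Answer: $12321$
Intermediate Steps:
$h{\left(U,H \right)} = H + U^{2}$ ($h{\left(U,H \right)} = 1 U^{2} + H = U^{2} + H = H + U^{2}$)
$I = 60$ ($I = \left(-5\right) 4 \left(-3\right) = \left(-20\right) \left(-3\right) = 60$)
$\left(\left(- 2 I - 1\right) + h{\left(4,-6 \right)}\right)^{2} = \left(\left(\left(-2\right) 60 - 1\right) - \left(6 - 4^{2}\right)\right)^{2} = \left(\left(-120 - 1\right) + \left(-6 + 16\right)\right)^{2} = \left(-121 + 10\right)^{2} = \left(-111\right)^{2} = 12321$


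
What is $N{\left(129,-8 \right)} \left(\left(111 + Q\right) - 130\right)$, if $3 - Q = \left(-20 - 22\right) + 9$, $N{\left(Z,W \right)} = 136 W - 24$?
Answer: $-18904$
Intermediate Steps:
$N{\left(Z,W \right)} = -24 + 136 W$
$Q = 36$ ($Q = 3 - \left(\left(-20 - 22\right) + 9\right) = 3 - \left(-42 + 9\right) = 3 - -33 = 3 + 33 = 36$)
$N{\left(129,-8 \right)} \left(\left(111 + Q\right) - 130\right) = \left(-24 + 136 \left(-8\right)\right) \left(\left(111 + 36\right) - 130\right) = \left(-24 - 1088\right) \left(147 - 130\right) = \left(-1112\right) 17 = -18904$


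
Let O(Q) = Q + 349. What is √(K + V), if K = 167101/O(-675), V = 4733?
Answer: 3*√49836598/326 ≈ 64.965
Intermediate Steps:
O(Q) = 349 + Q
K = -167101/326 (K = 167101/(349 - 675) = 167101/(-326) = 167101*(-1/326) = -167101/326 ≈ -512.58)
√(K + V) = √(-167101/326 + 4733) = √(1375857/326) = 3*√49836598/326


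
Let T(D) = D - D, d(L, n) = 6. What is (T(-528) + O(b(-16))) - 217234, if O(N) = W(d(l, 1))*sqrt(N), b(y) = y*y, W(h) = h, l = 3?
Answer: -217138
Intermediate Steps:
T(D) = 0
b(y) = y**2
O(N) = 6*sqrt(N)
(T(-528) + O(b(-16))) - 217234 = (0 + 6*sqrt((-16)**2)) - 217234 = (0 + 6*sqrt(256)) - 217234 = (0 + 6*16) - 217234 = (0 + 96) - 217234 = 96 - 217234 = -217138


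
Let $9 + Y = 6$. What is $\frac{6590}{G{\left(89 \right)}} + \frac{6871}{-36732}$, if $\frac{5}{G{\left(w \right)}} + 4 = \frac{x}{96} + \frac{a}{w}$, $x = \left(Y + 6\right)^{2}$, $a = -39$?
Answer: $- \frac{74878855757}{13076592} \approx -5726.2$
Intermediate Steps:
$Y = -3$ ($Y = -9 + 6 = -3$)
$x = 9$ ($x = \left(-3 + 6\right)^{2} = 3^{2} = 9$)
$G{\left(w \right)} = \frac{5}{- \frac{125}{32} - \frac{39}{w}}$ ($G{\left(w \right)} = \frac{5}{-4 + \left(\frac{9}{96} - \frac{39}{w}\right)} = \frac{5}{-4 + \left(9 \cdot \frac{1}{96} - \frac{39}{w}\right)} = \frac{5}{-4 + \left(\frac{3}{32} - \frac{39}{w}\right)} = \frac{5}{- \frac{125}{32} - \frac{39}{w}}$)
$\frac{6590}{G{\left(89 \right)}} + \frac{6871}{-36732} = \frac{6590}{\left(-160\right) 89 \frac{1}{1248 + 125 \cdot 89}} + \frac{6871}{-36732} = \frac{6590}{\left(-160\right) 89 \frac{1}{1248 + 11125}} + 6871 \left(- \frac{1}{36732}\right) = \frac{6590}{\left(-160\right) 89 \cdot \frac{1}{12373}} - \frac{6871}{36732} = \frac{6590}{- \frac{14240}{12373}} - \frac{6871}{36732} = 6590 \left(- \frac{12373}{14240}\right) - \frac{6871}{36732} = - \frac{8153807}{1424} - \frac{6871}{36732} = - \frac{74878855757}{13076592}$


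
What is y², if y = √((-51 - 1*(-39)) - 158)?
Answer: -170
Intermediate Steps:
y = I*√170 (y = √((-51 + 39) - 158) = √(-12 - 158) = √(-170) = I*√170 ≈ 13.038*I)
y² = (I*√170)² = -170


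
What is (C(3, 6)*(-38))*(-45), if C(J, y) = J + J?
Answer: 10260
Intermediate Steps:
C(J, y) = 2*J
(C(3, 6)*(-38))*(-45) = ((2*3)*(-38))*(-45) = (6*(-38))*(-45) = -228*(-45) = 10260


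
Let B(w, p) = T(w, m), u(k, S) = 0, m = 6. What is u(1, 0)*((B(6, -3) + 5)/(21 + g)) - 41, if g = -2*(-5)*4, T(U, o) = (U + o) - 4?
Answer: -41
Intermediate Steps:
T(U, o) = -4 + U + o
g = 40 (g = 10*4 = 40)
B(w, p) = 2 + w (B(w, p) = -4 + w + 6 = 2 + w)
u(1, 0)*((B(6, -3) + 5)/(21 + g)) - 41 = 0*(((2 + 6) + 5)/(21 + 40)) - 41 = 0*((8 + 5)/61) - 41 = 0*(13*(1/61)) - 41 = 0*(13/61) - 41 = 0 - 41 = -41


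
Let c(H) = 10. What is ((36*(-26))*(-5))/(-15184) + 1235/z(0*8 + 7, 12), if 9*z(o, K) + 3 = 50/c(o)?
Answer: 405675/73 ≈ 5557.2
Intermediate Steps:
z(o, K) = 2/9 (z(o, K) = -1/3 + (50/10)/9 = -1/3 + (50*(1/10))/9 = -1/3 + (1/9)*5 = -1/3 + 5/9 = 2/9)
((36*(-26))*(-5))/(-15184) + 1235/z(0*8 + 7, 12) = ((36*(-26))*(-5))/(-15184) + 1235/(2/9) = -936*(-5)*(-1/15184) + 1235*(9/2) = 4680*(-1/15184) + 11115/2 = -45/146 + 11115/2 = 405675/73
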